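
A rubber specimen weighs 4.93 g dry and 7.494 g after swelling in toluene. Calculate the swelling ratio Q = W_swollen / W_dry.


Q = W_swollen / W_dry
Q = 7.494 / 4.93
Q = 1.52

Q = 1.52


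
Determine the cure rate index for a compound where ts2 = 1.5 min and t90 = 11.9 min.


CRI = 100 / (t90 - ts2)
= 100 / (11.9 - 1.5)
= 100 / 10.4
= 9.62 min^-1

9.62 min^-1


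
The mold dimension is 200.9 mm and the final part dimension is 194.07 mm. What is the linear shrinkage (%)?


Shrinkage = (mold - part) / mold * 100
= (200.9 - 194.07) / 200.9 * 100
= 6.83 / 200.9 * 100
= 3.4%

3.4%


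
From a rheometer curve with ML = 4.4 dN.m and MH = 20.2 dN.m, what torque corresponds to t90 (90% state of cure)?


M90 = ML + 0.9 * (MH - ML)
M90 = 4.4 + 0.9 * (20.2 - 4.4)
M90 = 4.4 + 0.9 * 15.8
M90 = 18.62 dN.m

18.62 dN.m


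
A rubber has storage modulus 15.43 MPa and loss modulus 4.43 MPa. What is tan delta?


tan delta = E'' / E'
= 4.43 / 15.43
= 0.2871

tan delta = 0.2871


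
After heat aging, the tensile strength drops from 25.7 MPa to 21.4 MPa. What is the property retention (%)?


Retention = aged / original * 100
= 21.4 / 25.7 * 100
= 83.3%

83.3%


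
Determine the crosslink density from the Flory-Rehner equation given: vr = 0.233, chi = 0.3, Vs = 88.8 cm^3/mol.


ln(1 - vr) = ln(1 - 0.233) = -0.2653
Numerator = -((-0.2653) + 0.233 + 0.3 * 0.233^2) = 0.0160
Denominator = 88.8 * (0.233^(1/3) - 0.233/2) = 44.2974
nu = 0.0160 / 44.2974 = 3.6078e-04 mol/cm^3

3.6078e-04 mol/cm^3


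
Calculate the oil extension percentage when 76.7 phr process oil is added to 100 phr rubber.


Oil % = oil / (100 + oil) * 100
= 76.7 / (100 + 76.7) * 100
= 76.7 / 176.7 * 100
= 43.41%

43.41%


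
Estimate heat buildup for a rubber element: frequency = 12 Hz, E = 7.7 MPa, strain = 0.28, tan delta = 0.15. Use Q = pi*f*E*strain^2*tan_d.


Q = pi * f * E * strain^2 * tan_d
= pi * 12 * 7.7 * 0.28^2 * 0.15
= pi * 12 * 7.7 * 0.0784 * 0.15
= 3.4137

Q = 3.4137


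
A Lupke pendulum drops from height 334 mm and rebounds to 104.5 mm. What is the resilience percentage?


Resilience = h_rebound / h_drop * 100
= 104.5 / 334 * 100
= 31.3%

31.3%


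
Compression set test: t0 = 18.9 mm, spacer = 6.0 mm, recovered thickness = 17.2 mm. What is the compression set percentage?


CS = (t0 - recovered) / (t0 - ts) * 100
= (18.9 - 17.2) / (18.9 - 6.0) * 100
= 1.7 / 12.9 * 100
= 13.2%

13.2%


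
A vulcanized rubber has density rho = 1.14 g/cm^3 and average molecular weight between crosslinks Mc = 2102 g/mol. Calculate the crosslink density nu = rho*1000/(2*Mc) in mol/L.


nu = rho * 1000 / (2 * Mc)
nu = 1.14 * 1000 / (2 * 2102)
nu = 1140.0 / 4204
nu = 0.2712 mol/L

0.2712 mol/L


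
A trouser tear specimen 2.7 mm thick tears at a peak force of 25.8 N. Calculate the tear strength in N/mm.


Tear strength = force / thickness
= 25.8 / 2.7
= 9.56 N/mm

9.56 N/mm


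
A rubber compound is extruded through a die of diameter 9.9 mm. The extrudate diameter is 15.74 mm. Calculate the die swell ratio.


Die swell ratio = D_extrudate / D_die
= 15.74 / 9.9
= 1.59

Die swell = 1.59


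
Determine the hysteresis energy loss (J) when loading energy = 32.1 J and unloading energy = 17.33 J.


Hysteresis loss = loading - unloading
= 32.1 - 17.33
= 14.77 J

14.77 J


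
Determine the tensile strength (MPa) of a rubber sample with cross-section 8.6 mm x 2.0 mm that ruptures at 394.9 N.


Area = width * thickness = 8.6 * 2.0 = 17.2 mm^2
TS = force / area = 394.9 / 17.2 = 22.96 MPa

22.96 MPa


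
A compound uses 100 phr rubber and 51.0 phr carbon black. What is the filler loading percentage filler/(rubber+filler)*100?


Filler % = filler / (rubber + filler) * 100
= 51.0 / (100 + 51.0) * 100
= 51.0 / 151.0 * 100
= 33.77%

33.77%


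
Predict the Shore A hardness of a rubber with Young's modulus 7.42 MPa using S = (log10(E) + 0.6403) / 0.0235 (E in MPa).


log10(E) = 0.0235*S - 0.6403  =>  S = (log10(E) + 0.6403) / 0.0235
log10(7.42) = 0.870404
S = (0.870404 + 0.6403) / 0.0235 = 1.510704 / 0.0235
S = 64.3

Shore A = 64.3


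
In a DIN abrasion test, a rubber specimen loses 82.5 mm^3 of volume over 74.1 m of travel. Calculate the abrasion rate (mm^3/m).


Rate = volume_loss / distance
= 82.5 / 74.1
= 1.113 mm^3/m

1.113 mm^3/m


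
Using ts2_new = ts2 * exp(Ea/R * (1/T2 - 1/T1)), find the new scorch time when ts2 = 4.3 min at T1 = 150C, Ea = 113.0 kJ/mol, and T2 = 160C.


Convert temperatures: T1 = 150 + 273.15 = 423.15 K, T2 = 160 + 273.15 = 433.15 K
ts2_new = 4.3 * exp(113000 / 8.314 * (1/433.15 - 1/423.15))
1/T2 - 1/T1 = -5.4559e-05
ts2_new = 2.05 min

2.05 min


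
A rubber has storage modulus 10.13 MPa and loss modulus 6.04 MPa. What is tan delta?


tan delta = E'' / E'
= 6.04 / 10.13
= 0.5962

tan delta = 0.5962


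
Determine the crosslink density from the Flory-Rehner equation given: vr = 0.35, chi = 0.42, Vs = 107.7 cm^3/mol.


ln(1 - vr) = ln(1 - 0.35) = -0.4308
Numerator = -((-0.4308) + 0.35 + 0.42 * 0.35^2) = 0.0293
Denominator = 107.7 * (0.35^(1/3) - 0.35/2) = 57.0519
nu = 0.0293 / 57.0519 = 5.1414e-04 mol/cm^3

5.1414e-04 mol/cm^3


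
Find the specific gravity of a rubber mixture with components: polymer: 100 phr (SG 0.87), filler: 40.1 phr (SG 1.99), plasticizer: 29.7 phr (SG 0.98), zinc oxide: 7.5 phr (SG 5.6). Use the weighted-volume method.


Sum of weights = 177.3
Volume contributions:
  polymer: 100/0.87 = 114.9425
  filler: 40.1/1.99 = 20.1508
  plasticizer: 29.7/0.98 = 30.3061
  zinc oxide: 7.5/5.6 = 1.3393
Sum of volumes = 166.7387
SG = 177.3 / 166.7387 = 1.063

SG = 1.063


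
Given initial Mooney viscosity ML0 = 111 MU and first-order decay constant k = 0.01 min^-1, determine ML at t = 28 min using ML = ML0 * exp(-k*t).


ML = ML0 * exp(-k * t)
ML = 111 * exp(-0.01 * 28)
ML = 111 * 0.7558
ML = 83.89 MU

83.89 MU


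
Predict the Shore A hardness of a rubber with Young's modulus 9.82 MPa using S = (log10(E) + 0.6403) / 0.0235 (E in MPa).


log10(E) = 0.0235*S - 0.6403  =>  S = (log10(E) + 0.6403) / 0.0235
log10(9.82) = 0.992111
S = (0.992111 + 0.6403) / 0.0235 = 1.632411 / 0.0235
S = 69.5

Shore A = 69.5


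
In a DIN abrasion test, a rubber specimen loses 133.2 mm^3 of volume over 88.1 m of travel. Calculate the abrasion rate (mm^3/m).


Rate = volume_loss / distance
= 133.2 / 88.1
= 1.512 mm^3/m

1.512 mm^3/m


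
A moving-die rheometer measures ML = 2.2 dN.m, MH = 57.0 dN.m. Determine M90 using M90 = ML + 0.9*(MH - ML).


M90 = ML + 0.9 * (MH - ML)
M90 = 2.2 + 0.9 * (57.0 - 2.2)
M90 = 2.2 + 0.9 * 54.8
M90 = 51.52 dN.m

51.52 dN.m


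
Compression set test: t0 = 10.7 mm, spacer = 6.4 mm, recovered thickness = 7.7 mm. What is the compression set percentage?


CS = (t0 - recovered) / (t0 - ts) * 100
= (10.7 - 7.7) / (10.7 - 6.4) * 100
= 3.0 / 4.3 * 100
= 69.8%

69.8%


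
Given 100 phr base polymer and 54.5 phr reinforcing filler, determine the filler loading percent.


Filler % = filler / (rubber + filler) * 100
= 54.5 / (100 + 54.5) * 100
= 54.5 / 154.5 * 100
= 35.28%

35.28%


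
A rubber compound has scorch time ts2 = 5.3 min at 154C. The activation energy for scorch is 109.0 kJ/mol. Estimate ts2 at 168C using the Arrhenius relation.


Convert temperatures: T1 = 154 + 273.15 = 427.15 K, T2 = 168 + 273.15 = 441.15 K
ts2_new = 5.3 * exp(109000 / 8.314 * (1/441.15 - 1/427.15))
1/T2 - 1/T1 = -7.4295e-05
ts2_new = 2.0 min

2.0 min


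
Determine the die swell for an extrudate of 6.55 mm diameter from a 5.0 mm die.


Die swell ratio = D_extrudate / D_die
= 6.55 / 5.0
= 1.31

Die swell = 1.31


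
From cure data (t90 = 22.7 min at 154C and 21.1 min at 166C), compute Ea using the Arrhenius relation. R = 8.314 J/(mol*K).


T1 = 427.15 K, T2 = 439.15 K
1/T1 - 1/T2 = 6.3972e-05
ln(t1/t2) = ln(22.7/21.1) = 0.0731
Ea = 8.314 * 0.0731 / 6.3972e-05 = 9499.2918 J/mol
Ea = 9.5 kJ/mol

9.5 kJ/mol


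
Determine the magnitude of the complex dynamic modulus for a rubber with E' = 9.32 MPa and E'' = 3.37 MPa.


|E*| = sqrt(E'^2 + E''^2)
= sqrt(9.32^2 + 3.37^2)
= sqrt(86.8624 + 11.3569)
= 9.911 MPa

9.911 MPa


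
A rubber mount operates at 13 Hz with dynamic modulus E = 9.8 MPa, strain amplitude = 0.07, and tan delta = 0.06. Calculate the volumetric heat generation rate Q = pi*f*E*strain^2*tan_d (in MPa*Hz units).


Q = pi * f * E * strain^2 * tan_d
= pi * 13 * 9.8 * 0.07^2 * 0.06
= pi * 13 * 9.8 * 0.0049 * 0.06
= 0.1177

Q = 0.1177


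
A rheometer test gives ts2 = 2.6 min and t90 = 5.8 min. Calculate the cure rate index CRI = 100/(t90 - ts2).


CRI = 100 / (t90 - ts2)
= 100 / (5.8 - 2.6)
= 100 / 3.2
= 31.25 min^-1

31.25 min^-1


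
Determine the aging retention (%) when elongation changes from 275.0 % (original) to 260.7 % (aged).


Retention = aged / original * 100
= 260.7 / 275.0 * 100
= 94.8%

94.8%


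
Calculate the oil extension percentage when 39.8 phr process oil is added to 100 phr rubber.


Oil % = oil / (100 + oil) * 100
= 39.8 / (100 + 39.8) * 100
= 39.8 / 139.8 * 100
= 28.47%

28.47%


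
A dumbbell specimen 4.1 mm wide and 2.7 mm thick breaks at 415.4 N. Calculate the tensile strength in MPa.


Area = width * thickness = 4.1 * 2.7 = 11.07 mm^2
TS = force / area = 415.4 / 11.07 = 37.52 MPa

37.52 MPa


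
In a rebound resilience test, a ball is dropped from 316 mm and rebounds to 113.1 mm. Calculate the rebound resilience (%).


Resilience = h_rebound / h_drop * 100
= 113.1 / 316 * 100
= 35.8%

35.8%


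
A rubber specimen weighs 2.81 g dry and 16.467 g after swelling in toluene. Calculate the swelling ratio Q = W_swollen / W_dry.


Q = W_swollen / W_dry
Q = 16.467 / 2.81
Q = 5.86

Q = 5.86


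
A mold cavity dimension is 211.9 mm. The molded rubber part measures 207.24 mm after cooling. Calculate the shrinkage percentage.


Shrinkage = (mold - part) / mold * 100
= (211.9 - 207.24) / 211.9 * 100
= 4.66 / 211.9 * 100
= 2.2%

2.2%


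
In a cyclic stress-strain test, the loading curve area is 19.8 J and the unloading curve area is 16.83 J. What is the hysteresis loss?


Hysteresis loss = loading - unloading
= 19.8 - 16.83
= 2.97 J

2.97 J


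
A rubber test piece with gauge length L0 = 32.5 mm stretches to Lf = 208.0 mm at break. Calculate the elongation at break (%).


Elongation = (Lf - L0) / L0 * 100
= (208.0 - 32.5) / 32.5 * 100
= 175.5 / 32.5 * 100
= 540.0%

540.0%


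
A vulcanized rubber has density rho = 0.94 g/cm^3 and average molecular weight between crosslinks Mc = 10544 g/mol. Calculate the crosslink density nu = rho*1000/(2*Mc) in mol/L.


nu = rho * 1000 / (2 * Mc)
nu = 0.94 * 1000 / (2 * 10544)
nu = 940.0 / 21088
nu = 0.0446 mol/L

0.0446 mol/L


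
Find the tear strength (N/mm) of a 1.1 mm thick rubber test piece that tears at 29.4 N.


Tear strength = force / thickness
= 29.4 / 1.1
= 26.73 N/mm

26.73 N/mm


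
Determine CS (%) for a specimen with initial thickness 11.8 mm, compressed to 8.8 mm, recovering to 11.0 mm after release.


CS = (t0 - recovered) / (t0 - ts) * 100
= (11.8 - 11.0) / (11.8 - 8.8) * 100
= 0.8 / 3.0 * 100
= 26.7%

26.7%


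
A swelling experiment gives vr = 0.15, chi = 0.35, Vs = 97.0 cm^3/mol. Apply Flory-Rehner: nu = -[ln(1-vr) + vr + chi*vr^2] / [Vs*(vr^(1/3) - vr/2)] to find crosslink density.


ln(1 - vr) = ln(1 - 0.15) = -0.1625
Numerator = -((-0.1625) + 0.15 + 0.35 * 0.15^2) = 0.0046
Denominator = 97.0 * (0.15^(1/3) - 0.15/2) = 44.2639
nu = 0.0046 / 44.2639 = 1.0491e-04 mol/cm^3

1.0491e-04 mol/cm^3


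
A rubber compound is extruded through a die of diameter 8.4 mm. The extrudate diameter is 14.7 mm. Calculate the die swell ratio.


Die swell ratio = D_extrudate / D_die
= 14.7 / 8.4
= 1.75

Die swell = 1.75


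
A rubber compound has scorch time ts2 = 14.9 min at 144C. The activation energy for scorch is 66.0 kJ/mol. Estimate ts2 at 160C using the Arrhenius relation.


Convert temperatures: T1 = 144 + 273.15 = 417.15 K, T2 = 160 + 273.15 = 433.15 K
ts2_new = 14.9 * exp(66000 / 8.314 * (1/433.15 - 1/417.15))
1/T2 - 1/T1 = -8.8550e-05
ts2_new = 7.38 min

7.38 min


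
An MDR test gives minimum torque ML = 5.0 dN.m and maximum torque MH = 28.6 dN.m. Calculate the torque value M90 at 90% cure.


M90 = ML + 0.9 * (MH - ML)
M90 = 5.0 + 0.9 * (28.6 - 5.0)
M90 = 5.0 + 0.9 * 23.6
M90 = 26.24 dN.m

26.24 dN.m


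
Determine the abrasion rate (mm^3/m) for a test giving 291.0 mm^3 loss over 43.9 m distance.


Rate = volume_loss / distance
= 291.0 / 43.9
= 6.629 mm^3/m

6.629 mm^3/m


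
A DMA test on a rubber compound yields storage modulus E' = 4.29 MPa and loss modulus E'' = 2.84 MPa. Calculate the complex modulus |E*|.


|E*| = sqrt(E'^2 + E''^2)
= sqrt(4.29^2 + 2.84^2)
= sqrt(18.4041 + 8.0656)
= 5.145 MPa

5.145 MPa


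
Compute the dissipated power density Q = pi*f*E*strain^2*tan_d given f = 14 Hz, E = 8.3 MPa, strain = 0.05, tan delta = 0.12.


Q = pi * f * E * strain^2 * tan_d
= pi * 14 * 8.3 * 0.05^2 * 0.12
= pi * 14 * 8.3 * 0.0025 * 0.12
= 0.1095

Q = 0.1095


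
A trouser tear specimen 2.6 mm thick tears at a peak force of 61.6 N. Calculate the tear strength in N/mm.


Tear strength = force / thickness
= 61.6 / 2.6
= 23.69 N/mm

23.69 N/mm


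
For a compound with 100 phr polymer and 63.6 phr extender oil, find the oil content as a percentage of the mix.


Oil % = oil / (100 + oil) * 100
= 63.6 / (100 + 63.6) * 100
= 63.6 / 163.6 * 100
= 38.88%

38.88%


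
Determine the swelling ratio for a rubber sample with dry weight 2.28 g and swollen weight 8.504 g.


Q = W_swollen / W_dry
Q = 8.504 / 2.28
Q = 3.73

Q = 3.73


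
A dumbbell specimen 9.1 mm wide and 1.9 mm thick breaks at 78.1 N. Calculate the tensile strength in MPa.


Area = width * thickness = 9.1 * 1.9 = 17.29 mm^2
TS = force / area = 78.1 / 17.29 = 4.52 MPa

4.52 MPa


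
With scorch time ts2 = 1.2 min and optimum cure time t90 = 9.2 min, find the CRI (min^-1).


CRI = 100 / (t90 - ts2)
= 100 / (9.2 - 1.2)
= 100 / 8.0
= 12.5 min^-1

12.5 min^-1


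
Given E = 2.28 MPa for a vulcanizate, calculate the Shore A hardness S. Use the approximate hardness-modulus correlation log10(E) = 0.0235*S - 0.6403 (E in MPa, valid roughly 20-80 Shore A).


log10(E) = 0.0235*S - 0.6403  =>  S = (log10(E) + 0.6403) / 0.0235
log10(2.28) = 0.357935
S = (0.357935 + 0.6403) / 0.0235 = 0.998235 / 0.0235
S = 42.5

Shore A = 42.5


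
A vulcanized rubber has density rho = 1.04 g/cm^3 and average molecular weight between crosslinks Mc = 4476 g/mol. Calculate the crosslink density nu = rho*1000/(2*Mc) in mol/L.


nu = rho * 1000 / (2 * Mc)
nu = 1.04 * 1000 / (2 * 4476)
nu = 1040.0 / 8952
nu = 0.1162 mol/L

0.1162 mol/L


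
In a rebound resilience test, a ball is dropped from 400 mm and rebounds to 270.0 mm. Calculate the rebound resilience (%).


Resilience = h_rebound / h_drop * 100
= 270.0 / 400 * 100
= 67.5%

67.5%


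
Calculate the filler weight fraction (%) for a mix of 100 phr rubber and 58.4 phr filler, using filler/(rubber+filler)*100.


Filler % = filler / (rubber + filler) * 100
= 58.4 / (100 + 58.4) * 100
= 58.4 / 158.4 * 100
= 36.87%

36.87%


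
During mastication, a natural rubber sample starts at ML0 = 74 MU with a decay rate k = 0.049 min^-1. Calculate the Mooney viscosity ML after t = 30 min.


ML = ML0 * exp(-k * t)
ML = 74 * exp(-0.049 * 30)
ML = 74 * 0.2299
ML = 17.01 MU

17.01 MU


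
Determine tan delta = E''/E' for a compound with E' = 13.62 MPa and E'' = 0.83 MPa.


tan delta = E'' / E'
= 0.83 / 13.62
= 0.0609

tan delta = 0.0609


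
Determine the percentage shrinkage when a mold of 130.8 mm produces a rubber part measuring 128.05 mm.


Shrinkage = (mold - part) / mold * 100
= (130.8 - 128.05) / 130.8 * 100
= 2.75 / 130.8 * 100
= 2.1%

2.1%


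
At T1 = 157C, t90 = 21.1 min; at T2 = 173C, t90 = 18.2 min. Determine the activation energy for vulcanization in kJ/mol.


T1 = 430.15 K, T2 = 446.15 K
1/T1 - 1/T2 = 8.3372e-05
ln(t1/t2) = ln(21.1/18.2) = 0.1479
Ea = 8.314 * 0.1479 / 8.3372e-05 = 14744.0379 J/mol
Ea = 14.74 kJ/mol

14.74 kJ/mol


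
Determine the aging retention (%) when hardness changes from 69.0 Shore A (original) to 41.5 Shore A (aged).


Retention = aged / original * 100
= 41.5 / 69.0 * 100
= 60.1%

60.1%


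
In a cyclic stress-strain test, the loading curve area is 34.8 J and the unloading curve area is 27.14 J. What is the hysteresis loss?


Hysteresis loss = loading - unloading
= 34.8 - 27.14
= 7.66 J

7.66 J


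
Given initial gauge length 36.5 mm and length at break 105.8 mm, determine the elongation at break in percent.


Elongation = (Lf - L0) / L0 * 100
= (105.8 - 36.5) / 36.5 * 100
= 69.3 / 36.5 * 100
= 189.9%

189.9%


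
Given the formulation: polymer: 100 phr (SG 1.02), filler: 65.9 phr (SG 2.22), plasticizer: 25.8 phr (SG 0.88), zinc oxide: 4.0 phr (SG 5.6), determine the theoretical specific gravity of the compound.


Sum of weights = 195.7
Volume contributions:
  polymer: 100/1.02 = 98.0392
  filler: 65.9/2.22 = 29.6847
  plasticizer: 25.8/0.88 = 29.3182
  zinc oxide: 4.0/5.6 = 0.7143
Sum of volumes = 157.7564
SG = 195.7 / 157.7564 = 1.241

SG = 1.241


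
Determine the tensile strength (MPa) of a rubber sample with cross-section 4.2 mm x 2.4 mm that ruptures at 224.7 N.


Area = width * thickness = 4.2 * 2.4 = 10.08 mm^2
TS = force / area = 224.7 / 10.08 = 22.29 MPa

22.29 MPa


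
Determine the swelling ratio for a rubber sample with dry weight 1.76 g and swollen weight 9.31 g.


Q = W_swollen / W_dry
Q = 9.31 / 1.76
Q = 5.29

Q = 5.29


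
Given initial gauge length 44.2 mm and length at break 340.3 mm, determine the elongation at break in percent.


Elongation = (Lf - L0) / L0 * 100
= (340.3 - 44.2) / 44.2 * 100
= 296.1 / 44.2 * 100
= 669.9%

669.9%


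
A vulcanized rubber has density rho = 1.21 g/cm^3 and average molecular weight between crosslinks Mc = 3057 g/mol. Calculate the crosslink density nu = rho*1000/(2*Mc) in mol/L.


nu = rho * 1000 / (2 * Mc)
nu = 1.21 * 1000 / (2 * 3057)
nu = 1210.0 / 6114
nu = 0.1979 mol/L

0.1979 mol/L


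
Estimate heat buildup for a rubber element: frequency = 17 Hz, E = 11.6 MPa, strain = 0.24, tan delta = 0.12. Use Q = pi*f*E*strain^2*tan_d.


Q = pi * f * E * strain^2 * tan_d
= pi * 17 * 11.6 * 0.24^2 * 0.12
= pi * 17 * 11.6 * 0.0576 * 0.12
= 4.2821

Q = 4.2821


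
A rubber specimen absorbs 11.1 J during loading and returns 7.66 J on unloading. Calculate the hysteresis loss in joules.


Hysteresis loss = loading - unloading
= 11.1 - 7.66
= 3.44 J

3.44 J


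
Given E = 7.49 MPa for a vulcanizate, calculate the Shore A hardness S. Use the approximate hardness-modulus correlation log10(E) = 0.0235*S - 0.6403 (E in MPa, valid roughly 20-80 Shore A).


log10(E) = 0.0235*S - 0.6403  =>  S = (log10(E) + 0.6403) / 0.0235
log10(7.49) = 0.874482
S = (0.874482 + 0.6403) / 0.0235 = 1.514782 / 0.0235
S = 64.5

Shore A = 64.5


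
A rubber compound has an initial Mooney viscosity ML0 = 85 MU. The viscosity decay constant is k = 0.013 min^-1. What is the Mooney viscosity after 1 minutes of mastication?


ML = ML0 * exp(-k * t)
ML = 85 * exp(-0.013 * 1)
ML = 85 * 0.9871
ML = 83.9 MU

83.9 MU


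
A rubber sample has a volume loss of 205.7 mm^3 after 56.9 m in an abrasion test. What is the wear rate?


Rate = volume_loss / distance
= 205.7 / 56.9
= 3.615 mm^3/m

3.615 mm^3/m


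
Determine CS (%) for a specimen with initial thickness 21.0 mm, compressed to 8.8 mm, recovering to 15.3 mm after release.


CS = (t0 - recovered) / (t0 - ts) * 100
= (21.0 - 15.3) / (21.0 - 8.8) * 100
= 5.7 / 12.2 * 100
= 46.7%

46.7%


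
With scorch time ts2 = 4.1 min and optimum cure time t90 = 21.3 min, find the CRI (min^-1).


CRI = 100 / (t90 - ts2)
= 100 / (21.3 - 4.1)
= 100 / 17.2
= 5.81 min^-1

5.81 min^-1


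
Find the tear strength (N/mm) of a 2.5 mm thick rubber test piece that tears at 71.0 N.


Tear strength = force / thickness
= 71.0 / 2.5
= 28.4 N/mm

28.4 N/mm


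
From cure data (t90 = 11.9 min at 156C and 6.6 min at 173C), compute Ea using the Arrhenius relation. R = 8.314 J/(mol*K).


T1 = 429.15 K, T2 = 446.15 K
1/T1 - 1/T2 = 8.8789e-05
ln(t1/t2) = ln(11.9/6.6) = 0.5895
Ea = 8.314 * 0.5895 / 8.8789e-05 = 55196.5458 J/mol
Ea = 55.2 kJ/mol

55.2 kJ/mol


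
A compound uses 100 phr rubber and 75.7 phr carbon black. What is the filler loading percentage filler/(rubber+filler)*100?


Filler % = filler / (rubber + filler) * 100
= 75.7 / (100 + 75.7) * 100
= 75.7 / 175.7 * 100
= 43.08%

43.08%


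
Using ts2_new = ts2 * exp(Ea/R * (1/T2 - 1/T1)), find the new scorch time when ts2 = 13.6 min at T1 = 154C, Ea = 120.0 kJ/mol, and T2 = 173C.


Convert temperatures: T1 = 154 + 273.15 = 427.15 K, T2 = 173 + 273.15 = 446.15 K
ts2_new = 13.6 * exp(120000 / 8.314 * (1/446.15 - 1/427.15))
1/T2 - 1/T1 = -9.9699e-05
ts2_new = 3.23 min

3.23 min


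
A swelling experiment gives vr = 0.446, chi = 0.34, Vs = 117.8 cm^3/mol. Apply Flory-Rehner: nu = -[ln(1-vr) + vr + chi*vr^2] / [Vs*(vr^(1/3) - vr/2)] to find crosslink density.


ln(1 - vr) = ln(1 - 0.446) = -0.5906
Numerator = -((-0.5906) + 0.446 + 0.34 * 0.446^2) = 0.0770
Denominator = 117.8 * (0.446^(1/3) - 0.446/2) = 63.7336
nu = 0.0770 / 63.7336 = 0.0012 mol/cm^3

0.0012 mol/cm^3


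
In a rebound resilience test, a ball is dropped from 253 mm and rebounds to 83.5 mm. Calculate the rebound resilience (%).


Resilience = h_rebound / h_drop * 100
= 83.5 / 253 * 100
= 33.0%

33.0%


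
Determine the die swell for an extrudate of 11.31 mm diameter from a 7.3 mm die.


Die swell ratio = D_extrudate / D_die
= 11.31 / 7.3
= 1.549

Die swell = 1.549


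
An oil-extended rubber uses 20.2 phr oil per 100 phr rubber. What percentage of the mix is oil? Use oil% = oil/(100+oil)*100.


Oil % = oil / (100 + oil) * 100
= 20.2 / (100 + 20.2) * 100
= 20.2 / 120.2 * 100
= 16.81%

16.81%


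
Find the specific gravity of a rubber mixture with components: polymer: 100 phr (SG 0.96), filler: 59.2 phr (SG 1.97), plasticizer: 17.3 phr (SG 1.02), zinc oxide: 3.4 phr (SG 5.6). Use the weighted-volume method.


Sum of weights = 179.9
Volume contributions:
  polymer: 100/0.96 = 104.1667
  filler: 59.2/1.97 = 30.0508
  plasticizer: 17.3/1.02 = 16.9608
  zinc oxide: 3.4/5.6 = 0.6071
Sum of volumes = 151.7854
SG = 179.9 / 151.7854 = 1.185

SG = 1.185


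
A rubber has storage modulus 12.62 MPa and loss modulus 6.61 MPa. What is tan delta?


tan delta = E'' / E'
= 6.61 / 12.62
= 0.5238

tan delta = 0.5238


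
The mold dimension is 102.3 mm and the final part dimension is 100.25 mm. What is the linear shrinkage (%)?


Shrinkage = (mold - part) / mold * 100
= (102.3 - 100.25) / 102.3 * 100
= 2.05 / 102.3 * 100
= 2.0%

2.0%


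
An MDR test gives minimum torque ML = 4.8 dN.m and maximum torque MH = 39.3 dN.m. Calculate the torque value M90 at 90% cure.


M90 = ML + 0.9 * (MH - ML)
M90 = 4.8 + 0.9 * (39.3 - 4.8)
M90 = 4.8 + 0.9 * 34.5
M90 = 35.85 dN.m

35.85 dN.m


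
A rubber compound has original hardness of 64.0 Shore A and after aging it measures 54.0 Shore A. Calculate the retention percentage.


Retention = aged / original * 100
= 54.0 / 64.0 * 100
= 84.4%

84.4%


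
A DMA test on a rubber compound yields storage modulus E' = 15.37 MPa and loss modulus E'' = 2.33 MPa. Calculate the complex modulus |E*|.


|E*| = sqrt(E'^2 + E''^2)
= sqrt(15.37^2 + 2.33^2)
= sqrt(236.2369 + 5.4289)
= 15.546 MPa

15.546 MPa


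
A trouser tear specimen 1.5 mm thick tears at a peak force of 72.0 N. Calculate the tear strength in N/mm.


Tear strength = force / thickness
= 72.0 / 1.5
= 48.0 N/mm

48.0 N/mm


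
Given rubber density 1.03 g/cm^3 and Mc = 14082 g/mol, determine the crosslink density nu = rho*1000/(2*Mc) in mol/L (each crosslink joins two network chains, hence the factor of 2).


nu = rho * 1000 / (2 * Mc)
nu = 1.03 * 1000 / (2 * 14082)
nu = 1030.0 / 28164
nu = 0.0366 mol/L

0.0366 mol/L


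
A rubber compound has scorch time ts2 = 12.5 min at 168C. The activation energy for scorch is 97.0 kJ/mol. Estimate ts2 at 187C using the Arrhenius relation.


Convert temperatures: T1 = 168 + 273.15 = 441.15 K, T2 = 187 + 273.15 = 460.15 K
ts2_new = 12.5 * exp(97000 / 8.314 * (1/460.15 - 1/441.15))
1/T2 - 1/T1 = -9.3598e-05
ts2_new = 4.19 min

4.19 min


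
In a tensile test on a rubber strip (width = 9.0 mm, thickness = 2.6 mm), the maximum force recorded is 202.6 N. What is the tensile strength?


Area = width * thickness = 9.0 * 2.6 = 23.4 mm^2
TS = force / area = 202.6 / 23.4 = 8.66 MPa

8.66 MPa


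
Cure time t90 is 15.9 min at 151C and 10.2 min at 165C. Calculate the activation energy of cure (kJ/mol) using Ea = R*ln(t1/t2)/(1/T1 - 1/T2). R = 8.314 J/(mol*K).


T1 = 424.15 K, T2 = 438.15 K
1/T1 - 1/T2 = 7.5333e-05
ln(t1/t2) = ln(15.9/10.2) = 0.4439
Ea = 8.314 * 0.4439 / 7.5333e-05 = 48993.6872 J/mol
Ea = 48.99 kJ/mol

48.99 kJ/mol


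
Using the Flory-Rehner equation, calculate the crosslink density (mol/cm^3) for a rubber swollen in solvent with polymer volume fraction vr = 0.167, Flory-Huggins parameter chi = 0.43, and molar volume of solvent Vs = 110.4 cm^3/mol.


ln(1 - vr) = ln(1 - 0.167) = -0.1827
Numerator = -((-0.1827) + 0.167 + 0.43 * 0.167^2) = 0.0037
Denominator = 110.4 * (0.167^(1/3) - 0.167/2) = 51.5775
nu = 0.0037 / 51.5775 = 7.2306e-05 mol/cm^3

7.2306e-05 mol/cm^3


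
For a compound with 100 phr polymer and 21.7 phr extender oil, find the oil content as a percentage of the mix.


Oil % = oil / (100 + oil) * 100
= 21.7 / (100 + 21.7) * 100
= 21.7 / 121.7 * 100
= 17.83%

17.83%


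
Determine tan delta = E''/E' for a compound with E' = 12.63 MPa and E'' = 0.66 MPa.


tan delta = E'' / E'
= 0.66 / 12.63
= 0.0523

tan delta = 0.0523


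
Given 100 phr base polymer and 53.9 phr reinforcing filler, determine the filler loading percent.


Filler % = filler / (rubber + filler) * 100
= 53.9 / (100 + 53.9) * 100
= 53.9 / 153.9 * 100
= 35.02%

35.02%


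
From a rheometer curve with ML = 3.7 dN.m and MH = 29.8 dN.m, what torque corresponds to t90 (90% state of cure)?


M90 = ML + 0.9 * (MH - ML)
M90 = 3.7 + 0.9 * (29.8 - 3.7)
M90 = 3.7 + 0.9 * 26.1
M90 = 27.19 dN.m

27.19 dN.m


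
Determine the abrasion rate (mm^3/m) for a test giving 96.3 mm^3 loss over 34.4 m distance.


Rate = volume_loss / distance
= 96.3 / 34.4
= 2.799 mm^3/m

2.799 mm^3/m


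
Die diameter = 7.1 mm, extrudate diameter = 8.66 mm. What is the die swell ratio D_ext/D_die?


Die swell ratio = D_extrudate / D_die
= 8.66 / 7.1
= 1.22

Die swell = 1.22


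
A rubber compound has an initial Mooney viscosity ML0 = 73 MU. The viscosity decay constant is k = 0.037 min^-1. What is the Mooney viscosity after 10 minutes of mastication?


ML = ML0 * exp(-k * t)
ML = 73 * exp(-0.037 * 10)
ML = 73 * 0.6907
ML = 50.42 MU

50.42 MU


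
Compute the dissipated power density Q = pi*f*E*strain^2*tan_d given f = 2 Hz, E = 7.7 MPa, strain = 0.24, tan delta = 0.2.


Q = pi * f * E * strain^2 * tan_d
= pi * 2 * 7.7 * 0.24^2 * 0.2
= pi * 2 * 7.7 * 0.0576 * 0.2
= 0.5573

Q = 0.5573


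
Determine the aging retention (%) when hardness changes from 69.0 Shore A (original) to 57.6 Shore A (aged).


Retention = aged / original * 100
= 57.6 / 69.0 * 100
= 83.5%

83.5%


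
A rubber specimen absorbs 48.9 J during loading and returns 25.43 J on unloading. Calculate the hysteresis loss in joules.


Hysteresis loss = loading - unloading
= 48.9 - 25.43
= 23.47 J

23.47 J


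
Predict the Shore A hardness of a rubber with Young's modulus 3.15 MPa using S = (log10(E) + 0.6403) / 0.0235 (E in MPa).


log10(E) = 0.0235*S - 0.6403  =>  S = (log10(E) + 0.6403) / 0.0235
log10(3.15) = 0.498311
S = (0.498311 + 0.6403) / 0.0235 = 1.138611 / 0.0235
S = 48.5

Shore A = 48.5


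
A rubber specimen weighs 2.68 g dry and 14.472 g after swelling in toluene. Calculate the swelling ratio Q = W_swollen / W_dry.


Q = W_swollen / W_dry
Q = 14.472 / 2.68
Q = 5.4

Q = 5.4


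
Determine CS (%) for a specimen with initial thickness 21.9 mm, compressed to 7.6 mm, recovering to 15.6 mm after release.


CS = (t0 - recovered) / (t0 - ts) * 100
= (21.9 - 15.6) / (21.9 - 7.6) * 100
= 6.3 / 14.3 * 100
= 44.1%

44.1%


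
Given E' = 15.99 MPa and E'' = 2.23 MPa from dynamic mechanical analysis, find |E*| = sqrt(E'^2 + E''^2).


|E*| = sqrt(E'^2 + E''^2)
= sqrt(15.99^2 + 2.23^2)
= sqrt(255.6801 + 4.9729)
= 16.145 MPa

16.145 MPa


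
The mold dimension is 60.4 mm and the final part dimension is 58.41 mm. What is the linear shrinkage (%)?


Shrinkage = (mold - part) / mold * 100
= (60.4 - 58.41) / 60.4 * 100
= 1.99 / 60.4 * 100
= 3.29%

3.29%


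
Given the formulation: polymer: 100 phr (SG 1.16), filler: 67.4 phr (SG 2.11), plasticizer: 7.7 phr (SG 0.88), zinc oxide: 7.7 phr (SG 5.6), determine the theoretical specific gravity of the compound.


Sum of weights = 182.8
Volume contributions:
  polymer: 100/1.16 = 86.2069
  filler: 67.4/2.11 = 31.9431
  plasticizer: 7.7/0.88 = 8.7500
  zinc oxide: 7.7/5.6 = 1.3750
Sum of volumes = 128.2750
SG = 182.8 / 128.2750 = 1.425

SG = 1.425


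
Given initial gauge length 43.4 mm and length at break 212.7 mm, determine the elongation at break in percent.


Elongation = (Lf - L0) / L0 * 100
= (212.7 - 43.4) / 43.4 * 100
= 169.3 / 43.4 * 100
= 390.1%

390.1%


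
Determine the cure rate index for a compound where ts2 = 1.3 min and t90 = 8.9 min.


CRI = 100 / (t90 - ts2)
= 100 / (8.9 - 1.3)
= 100 / 7.6
= 13.16 min^-1

13.16 min^-1


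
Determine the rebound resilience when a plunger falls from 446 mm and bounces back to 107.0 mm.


Resilience = h_rebound / h_drop * 100
= 107.0 / 446 * 100
= 24.0%

24.0%


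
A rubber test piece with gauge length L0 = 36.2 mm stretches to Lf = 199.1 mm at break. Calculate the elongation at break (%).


Elongation = (Lf - L0) / L0 * 100
= (199.1 - 36.2) / 36.2 * 100
= 162.9 / 36.2 * 100
= 450.0%

450.0%


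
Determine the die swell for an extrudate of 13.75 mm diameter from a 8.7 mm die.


Die swell ratio = D_extrudate / D_die
= 13.75 / 8.7
= 1.58

Die swell = 1.58


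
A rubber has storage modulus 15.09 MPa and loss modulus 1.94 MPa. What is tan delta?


tan delta = E'' / E'
= 1.94 / 15.09
= 0.1286

tan delta = 0.1286


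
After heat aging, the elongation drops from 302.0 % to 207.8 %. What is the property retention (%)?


Retention = aged / original * 100
= 207.8 / 302.0 * 100
= 68.8%

68.8%


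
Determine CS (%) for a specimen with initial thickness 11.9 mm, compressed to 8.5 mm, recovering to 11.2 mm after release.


CS = (t0 - recovered) / (t0 - ts) * 100
= (11.9 - 11.2) / (11.9 - 8.5) * 100
= 0.7 / 3.4 * 100
= 20.6%

20.6%


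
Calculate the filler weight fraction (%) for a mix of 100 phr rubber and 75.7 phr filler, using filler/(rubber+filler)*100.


Filler % = filler / (rubber + filler) * 100
= 75.7 / (100 + 75.7) * 100
= 75.7 / 175.7 * 100
= 43.08%

43.08%


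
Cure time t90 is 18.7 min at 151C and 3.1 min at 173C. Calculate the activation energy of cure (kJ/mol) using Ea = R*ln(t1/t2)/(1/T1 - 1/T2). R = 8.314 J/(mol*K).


T1 = 424.15 K, T2 = 446.15 K
1/T1 - 1/T2 = 1.1626e-04
ln(t1/t2) = ln(18.7/3.1) = 1.7971
Ea = 8.314 * 1.7971 / 1.1626e-04 = 128518.3457 J/mol
Ea = 128.52 kJ/mol

128.52 kJ/mol


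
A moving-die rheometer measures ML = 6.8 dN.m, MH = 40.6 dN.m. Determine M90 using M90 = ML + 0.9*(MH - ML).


M90 = ML + 0.9 * (MH - ML)
M90 = 6.8 + 0.9 * (40.6 - 6.8)
M90 = 6.8 + 0.9 * 33.8
M90 = 37.22 dN.m

37.22 dN.m


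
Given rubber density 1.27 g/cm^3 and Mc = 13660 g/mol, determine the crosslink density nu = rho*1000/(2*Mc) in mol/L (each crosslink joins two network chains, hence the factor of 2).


nu = rho * 1000 / (2 * Mc)
nu = 1.27 * 1000 / (2 * 13660)
nu = 1270.0 / 27320
nu = 0.0465 mol/L

0.0465 mol/L


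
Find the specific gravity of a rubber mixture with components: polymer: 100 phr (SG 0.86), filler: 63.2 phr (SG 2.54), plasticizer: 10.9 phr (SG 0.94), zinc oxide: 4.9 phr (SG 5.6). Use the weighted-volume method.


Sum of weights = 179.0
Volume contributions:
  polymer: 100/0.86 = 116.2791
  filler: 63.2/2.54 = 24.8819
  plasticizer: 10.9/0.94 = 11.5957
  zinc oxide: 4.9/5.6 = 0.8750
Sum of volumes = 153.6317
SG = 179.0 / 153.6317 = 1.165

SG = 1.165


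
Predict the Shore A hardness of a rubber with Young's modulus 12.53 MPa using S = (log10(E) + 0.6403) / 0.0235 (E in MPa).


log10(E) = 0.0235*S - 0.6403  =>  S = (log10(E) + 0.6403) / 0.0235
log10(12.53) = 1.097951
S = (1.097951 + 0.6403) / 0.0235 = 1.738251 / 0.0235
S = 74.0

Shore A = 74.0


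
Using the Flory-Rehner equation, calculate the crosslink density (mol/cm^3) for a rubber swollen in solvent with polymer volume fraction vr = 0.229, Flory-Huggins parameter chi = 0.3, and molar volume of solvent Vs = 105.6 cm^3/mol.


ln(1 - vr) = ln(1 - 0.229) = -0.2601
Numerator = -((-0.2601) + 0.229 + 0.3 * 0.229^2) = 0.0153
Denominator = 105.6 * (0.229^(1/3) - 0.229/2) = 52.5152
nu = 0.0153 / 52.5152 = 2.9200e-04 mol/cm^3

2.9200e-04 mol/cm^3


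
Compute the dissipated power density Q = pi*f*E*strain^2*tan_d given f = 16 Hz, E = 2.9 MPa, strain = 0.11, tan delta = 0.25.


Q = pi * f * E * strain^2 * tan_d
= pi * 16 * 2.9 * 0.11^2 * 0.25
= pi * 16 * 2.9 * 0.0121 * 0.25
= 0.4410

Q = 0.4410


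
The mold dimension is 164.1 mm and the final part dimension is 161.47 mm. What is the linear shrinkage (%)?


Shrinkage = (mold - part) / mold * 100
= (164.1 - 161.47) / 164.1 * 100
= 2.63 / 164.1 * 100
= 1.6%

1.6%


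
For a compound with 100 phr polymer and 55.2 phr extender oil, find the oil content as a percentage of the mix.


Oil % = oil / (100 + oil) * 100
= 55.2 / (100 + 55.2) * 100
= 55.2 / 155.2 * 100
= 35.57%

35.57%


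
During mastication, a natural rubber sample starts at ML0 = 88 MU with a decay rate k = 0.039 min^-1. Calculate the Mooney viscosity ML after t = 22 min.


ML = ML0 * exp(-k * t)
ML = 88 * exp(-0.039 * 22)
ML = 88 * 0.4240
ML = 37.31 MU

37.31 MU


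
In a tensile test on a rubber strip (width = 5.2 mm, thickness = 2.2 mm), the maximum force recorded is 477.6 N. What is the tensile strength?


Area = width * thickness = 5.2 * 2.2 = 11.44 mm^2
TS = force / area = 477.6 / 11.44 = 41.75 MPa

41.75 MPa


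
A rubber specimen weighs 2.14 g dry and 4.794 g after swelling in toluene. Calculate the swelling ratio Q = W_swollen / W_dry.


Q = W_swollen / W_dry
Q = 4.794 / 2.14
Q = 2.24

Q = 2.24


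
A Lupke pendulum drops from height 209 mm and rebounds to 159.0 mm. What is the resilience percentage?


Resilience = h_rebound / h_drop * 100
= 159.0 / 209 * 100
= 76.1%

76.1%


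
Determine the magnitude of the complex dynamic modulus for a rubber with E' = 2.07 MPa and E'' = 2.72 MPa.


|E*| = sqrt(E'^2 + E''^2)
= sqrt(2.07^2 + 2.72^2)
= sqrt(4.2849 + 7.3984)
= 3.418 MPa

3.418 MPa


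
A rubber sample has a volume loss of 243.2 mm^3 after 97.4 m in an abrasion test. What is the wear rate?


Rate = volume_loss / distance
= 243.2 / 97.4
= 2.497 mm^3/m

2.497 mm^3/m


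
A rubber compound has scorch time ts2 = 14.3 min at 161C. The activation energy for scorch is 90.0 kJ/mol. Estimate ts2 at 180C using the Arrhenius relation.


Convert temperatures: T1 = 161 + 273.15 = 434.15 K, T2 = 180 + 273.15 = 453.15 K
ts2_new = 14.3 * exp(90000 / 8.314 * (1/453.15 - 1/434.15))
1/T2 - 1/T1 = -9.6577e-05
ts2_new = 5.03 min

5.03 min


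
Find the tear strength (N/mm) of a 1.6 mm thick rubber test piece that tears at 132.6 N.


Tear strength = force / thickness
= 132.6 / 1.6
= 82.87 N/mm

82.87 N/mm


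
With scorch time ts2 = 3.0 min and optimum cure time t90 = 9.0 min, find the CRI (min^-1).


CRI = 100 / (t90 - ts2)
= 100 / (9.0 - 3.0)
= 100 / 6.0
= 16.67 min^-1

16.67 min^-1


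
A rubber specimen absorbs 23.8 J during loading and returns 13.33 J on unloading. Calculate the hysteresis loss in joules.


Hysteresis loss = loading - unloading
= 23.8 - 13.33
= 10.47 J

10.47 J


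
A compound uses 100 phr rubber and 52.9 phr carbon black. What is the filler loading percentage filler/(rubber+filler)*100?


Filler % = filler / (rubber + filler) * 100
= 52.9 / (100 + 52.9) * 100
= 52.9 / 152.9 * 100
= 34.6%

34.6%


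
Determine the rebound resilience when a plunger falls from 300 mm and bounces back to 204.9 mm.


Resilience = h_rebound / h_drop * 100
= 204.9 / 300 * 100
= 68.3%

68.3%


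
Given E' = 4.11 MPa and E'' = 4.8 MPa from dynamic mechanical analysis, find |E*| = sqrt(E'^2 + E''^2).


|E*| = sqrt(E'^2 + E''^2)
= sqrt(4.11^2 + 4.8^2)
= sqrt(16.8921 + 23.0400)
= 6.319 MPa

6.319 MPa


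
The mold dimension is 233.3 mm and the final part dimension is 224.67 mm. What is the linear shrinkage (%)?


Shrinkage = (mold - part) / mold * 100
= (233.3 - 224.67) / 233.3 * 100
= 8.63 / 233.3 * 100
= 3.7%

3.7%


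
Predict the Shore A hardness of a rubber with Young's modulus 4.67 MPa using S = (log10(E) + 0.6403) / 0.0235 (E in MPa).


log10(E) = 0.0235*S - 0.6403  =>  S = (log10(E) + 0.6403) / 0.0235
log10(4.67) = 0.669317
S = (0.669317 + 0.6403) / 0.0235 = 1.309617 / 0.0235
S = 55.7

Shore A = 55.7


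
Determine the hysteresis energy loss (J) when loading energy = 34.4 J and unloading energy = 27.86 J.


Hysteresis loss = loading - unloading
= 34.4 - 27.86
= 6.54 J

6.54 J


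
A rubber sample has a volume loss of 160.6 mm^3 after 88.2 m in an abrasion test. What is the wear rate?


Rate = volume_loss / distance
= 160.6 / 88.2
= 1.821 mm^3/m

1.821 mm^3/m


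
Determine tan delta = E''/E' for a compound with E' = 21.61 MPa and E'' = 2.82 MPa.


tan delta = E'' / E'
= 2.82 / 21.61
= 0.1305

tan delta = 0.1305


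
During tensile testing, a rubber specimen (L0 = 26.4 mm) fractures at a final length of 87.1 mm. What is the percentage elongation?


Elongation = (Lf - L0) / L0 * 100
= (87.1 - 26.4) / 26.4 * 100
= 60.7 / 26.4 * 100
= 229.9%

229.9%


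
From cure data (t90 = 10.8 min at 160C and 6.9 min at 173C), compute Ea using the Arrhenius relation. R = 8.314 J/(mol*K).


T1 = 433.15 K, T2 = 446.15 K
1/T1 - 1/T2 = 6.7270e-05
ln(t1/t2) = ln(10.8/6.9) = 0.4480
Ea = 8.314 * 0.4480 / 6.7270e-05 = 55371.7008 J/mol
Ea = 55.37 kJ/mol

55.37 kJ/mol


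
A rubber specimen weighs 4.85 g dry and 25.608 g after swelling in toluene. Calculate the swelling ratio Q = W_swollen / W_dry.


Q = W_swollen / W_dry
Q = 25.608 / 4.85
Q = 5.28

Q = 5.28


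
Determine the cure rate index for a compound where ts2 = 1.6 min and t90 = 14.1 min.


CRI = 100 / (t90 - ts2)
= 100 / (14.1 - 1.6)
= 100 / 12.5
= 8.0 min^-1

8.0 min^-1


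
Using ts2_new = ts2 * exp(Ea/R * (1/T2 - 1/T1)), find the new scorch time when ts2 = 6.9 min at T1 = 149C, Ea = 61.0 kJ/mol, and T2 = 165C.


Convert temperatures: T1 = 149 + 273.15 = 422.15 K, T2 = 165 + 273.15 = 438.15 K
ts2_new = 6.9 * exp(61000 / 8.314 * (1/438.15 - 1/422.15))
1/T2 - 1/T1 = -8.6503e-05
ts2_new = 3.66 min

3.66 min


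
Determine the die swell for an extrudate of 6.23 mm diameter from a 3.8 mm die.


Die swell ratio = D_extrudate / D_die
= 6.23 / 3.8
= 1.639

Die swell = 1.639


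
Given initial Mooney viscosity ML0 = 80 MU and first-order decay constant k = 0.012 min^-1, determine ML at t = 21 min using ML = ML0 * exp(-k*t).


ML = ML0 * exp(-k * t)
ML = 80 * exp(-0.012 * 21)
ML = 80 * 0.7772
ML = 62.18 MU

62.18 MU


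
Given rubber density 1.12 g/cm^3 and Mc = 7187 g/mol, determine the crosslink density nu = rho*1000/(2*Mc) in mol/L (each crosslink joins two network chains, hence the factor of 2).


nu = rho * 1000 / (2 * Mc)
nu = 1.12 * 1000 / (2 * 7187)
nu = 1120.0 / 14374
nu = 0.0779 mol/L

0.0779 mol/L
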